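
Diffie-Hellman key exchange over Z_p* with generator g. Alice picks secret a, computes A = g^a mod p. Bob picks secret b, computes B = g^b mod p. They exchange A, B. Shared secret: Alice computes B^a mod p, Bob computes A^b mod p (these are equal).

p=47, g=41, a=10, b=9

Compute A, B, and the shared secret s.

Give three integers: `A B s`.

A = 41^10 mod 47  (bits of 10 = 1010)
  bit 0 = 1: r = r^2 * 41 mod 47 = 1^2 * 41 = 1*41 = 41
  bit 1 = 0: r = r^2 mod 47 = 41^2 = 36
  bit 2 = 1: r = r^2 * 41 mod 47 = 36^2 * 41 = 27*41 = 26
  bit 3 = 0: r = r^2 mod 47 = 26^2 = 18
  -> A = 18
B = 41^9 mod 47  (bits of 9 = 1001)
  bit 0 = 1: r = r^2 * 41 mod 47 = 1^2 * 41 = 1*41 = 41
  bit 1 = 0: r = r^2 mod 47 = 41^2 = 36
  bit 2 = 0: r = r^2 mod 47 = 36^2 = 27
  bit 3 = 1: r = r^2 * 41 mod 47 = 27^2 * 41 = 24*41 = 44
  -> B = 44
s = B^a = 44^10 mod 47  (bits of 10 = 1010)
  bit 0 = 1: r = r^2 * 44 mod 47 = 1^2 * 44 = 1*44 = 44
  bit 1 = 0: r = r^2 mod 47 = 44^2 = 9
  bit 2 = 1: r = r^2 * 44 mod 47 = 9^2 * 44 = 34*44 = 39
  bit 3 = 0: r = r^2 mod 47 = 39^2 = 17
  -> s = B^a = 17

Answer: 18 44 17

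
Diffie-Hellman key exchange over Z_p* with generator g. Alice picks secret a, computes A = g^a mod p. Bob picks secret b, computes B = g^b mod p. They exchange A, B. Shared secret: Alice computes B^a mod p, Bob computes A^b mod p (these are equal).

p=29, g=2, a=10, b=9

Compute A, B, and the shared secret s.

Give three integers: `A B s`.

Answer: 9 19 6

Derivation:
A = 2^10 mod 29  (bits of 10 = 1010)
  bit 0 = 1: r = r^2 * 2 mod 29 = 1^2 * 2 = 1*2 = 2
  bit 1 = 0: r = r^2 mod 29 = 2^2 = 4
  bit 2 = 1: r = r^2 * 2 mod 29 = 4^2 * 2 = 16*2 = 3
  bit 3 = 0: r = r^2 mod 29 = 3^2 = 9
  -> A = 9
B = 2^9 mod 29  (bits of 9 = 1001)
  bit 0 = 1: r = r^2 * 2 mod 29 = 1^2 * 2 = 1*2 = 2
  bit 1 = 0: r = r^2 mod 29 = 2^2 = 4
  bit 2 = 0: r = r^2 mod 29 = 4^2 = 16
  bit 3 = 1: r = r^2 * 2 mod 29 = 16^2 * 2 = 24*2 = 19
  -> B = 19
s = B^a = 19^10 mod 29  (bits of 10 = 1010)
  bit 0 = 1: r = r^2 * 19 mod 29 = 1^2 * 19 = 1*19 = 19
  bit 1 = 0: r = r^2 mod 29 = 19^2 = 13
  bit 2 = 1: r = r^2 * 19 mod 29 = 13^2 * 19 = 24*19 = 21
  bit 3 = 0: r = r^2 mod 29 = 21^2 = 6
  -> s = B^a = 6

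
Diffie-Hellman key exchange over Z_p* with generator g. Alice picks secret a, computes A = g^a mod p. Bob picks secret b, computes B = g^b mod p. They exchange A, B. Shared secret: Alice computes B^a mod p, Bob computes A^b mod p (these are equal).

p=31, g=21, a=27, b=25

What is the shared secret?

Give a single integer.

A = 21^27 mod 31  (bits of 27 = 11011)
  bit 0 = 1: r = r^2 * 21 mod 31 = 1^2 * 21 = 1*21 = 21
  bit 1 = 1: r = r^2 * 21 mod 31 = 21^2 * 21 = 7*21 = 23
  bit 2 = 0: r = r^2 mod 31 = 23^2 = 2
  bit 3 = 1: r = r^2 * 21 mod 31 = 2^2 * 21 = 4*21 = 22
  bit 4 = 1: r = r^2 * 21 mod 31 = 22^2 * 21 = 19*21 = 27
  -> A = 27
B = 21^25 mod 31  (bits of 25 = 11001)
  bit 0 = 1: r = r^2 * 21 mod 31 = 1^2 * 21 = 1*21 = 21
  bit 1 = 1: r = r^2 * 21 mod 31 = 21^2 * 21 = 7*21 = 23
  bit 2 = 0: r = r^2 mod 31 = 23^2 = 2
  bit 3 = 0: r = r^2 mod 31 = 2^2 = 4
  bit 4 = 1: r = r^2 * 21 mod 31 = 4^2 * 21 = 16*21 = 26
  -> B = 26
s = B^a = 26^27 mod 31  (bits of 27 = 11011)
  bit 0 = 1: r = r^2 * 26 mod 31 = 1^2 * 26 = 1*26 = 26
  bit 1 = 1: r = r^2 * 26 mod 31 = 26^2 * 26 = 25*26 = 30
  bit 2 = 0: r = r^2 mod 31 = 30^2 = 1
  bit 3 = 1: r = r^2 * 26 mod 31 = 1^2 * 26 = 1*26 = 26
  bit 4 = 1: r = r^2 * 26 mod 31 = 26^2 * 26 = 25*26 = 30
  -> s = B^a = 30

Answer: 30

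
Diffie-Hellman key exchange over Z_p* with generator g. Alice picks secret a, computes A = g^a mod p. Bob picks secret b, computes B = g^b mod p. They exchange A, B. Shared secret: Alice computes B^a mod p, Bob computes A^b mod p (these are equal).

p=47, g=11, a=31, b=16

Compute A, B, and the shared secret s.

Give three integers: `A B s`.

A = 11^31 mod 47  (bits of 31 = 11111)
  bit 0 = 1: r = r^2 * 11 mod 47 = 1^2 * 11 = 1*11 = 11
  bit 1 = 1: r = r^2 * 11 mod 47 = 11^2 * 11 = 27*11 = 15
  bit 2 = 1: r = r^2 * 11 mod 47 = 15^2 * 11 = 37*11 = 31
  bit 3 = 1: r = r^2 * 11 mod 47 = 31^2 * 11 = 21*11 = 43
  bit 4 = 1: r = r^2 * 11 mod 47 = 43^2 * 11 = 16*11 = 35
  -> A = 35
B = 11^16 mod 47  (bits of 16 = 10000)
  bit 0 = 1: r = r^2 * 11 mod 47 = 1^2 * 11 = 1*11 = 11
  bit 1 = 0: r = r^2 mod 47 = 11^2 = 27
  bit 2 = 0: r = r^2 mod 47 = 27^2 = 24
  bit 3 = 0: r = r^2 mod 47 = 24^2 = 12
  bit 4 = 0: r = r^2 mod 47 = 12^2 = 3
  -> B = 3
s = B^a = 3^31 mod 47  (bits of 31 = 11111)
  bit 0 = 1: r = r^2 * 3 mod 47 = 1^2 * 3 = 1*3 = 3
  bit 1 = 1: r = r^2 * 3 mod 47 = 3^2 * 3 = 9*3 = 27
  bit 2 = 1: r = r^2 * 3 mod 47 = 27^2 * 3 = 24*3 = 25
  bit 3 = 1: r = r^2 * 3 mod 47 = 25^2 * 3 = 14*3 = 42
  bit 4 = 1: r = r^2 * 3 mod 47 = 42^2 * 3 = 25*3 = 28
  -> s = B^a = 28

Answer: 35 3 28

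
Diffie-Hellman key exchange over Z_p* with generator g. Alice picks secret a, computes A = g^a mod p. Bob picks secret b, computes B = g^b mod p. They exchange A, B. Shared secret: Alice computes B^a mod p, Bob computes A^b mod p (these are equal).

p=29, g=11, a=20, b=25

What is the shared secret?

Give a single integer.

Answer: 7

Derivation:
A = 11^20 mod 29  (bits of 20 = 10100)
  bit 0 = 1: r = r^2 * 11 mod 29 = 1^2 * 11 = 1*11 = 11
  bit 1 = 0: r = r^2 mod 29 = 11^2 = 5
  bit 2 = 1: r = r^2 * 11 mod 29 = 5^2 * 11 = 25*11 = 14
  bit 3 = 0: r = r^2 mod 29 = 14^2 = 22
  bit 4 = 0: r = r^2 mod 29 = 22^2 = 20
  -> A = 20
B = 11^25 mod 29  (bits of 25 = 11001)
  bit 0 = 1: r = r^2 * 11 mod 29 = 1^2 * 11 = 1*11 = 11
  bit 1 = 1: r = r^2 * 11 mod 29 = 11^2 * 11 = 5*11 = 26
  bit 2 = 0: r = r^2 mod 29 = 26^2 = 9
  bit 3 = 0: r = r^2 mod 29 = 9^2 = 23
  bit 4 = 1: r = r^2 * 11 mod 29 = 23^2 * 11 = 7*11 = 19
  -> B = 19
s = B^a = 19^20 mod 29  (bits of 20 = 10100)
  bit 0 = 1: r = r^2 * 19 mod 29 = 1^2 * 19 = 1*19 = 19
  bit 1 = 0: r = r^2 mod 29 = 19^2 = 13
  bit 2 = 1: r = r^2 * 19 mod 29 = 13^2 * 19 = 24*19 = 21
  bit 3 = 0: r = r^2 mod 29 = 21^2 = 6
  bit 4 = 0: r = r^2 mod 29 = 6^2 = 7
  -> s = B^a = 7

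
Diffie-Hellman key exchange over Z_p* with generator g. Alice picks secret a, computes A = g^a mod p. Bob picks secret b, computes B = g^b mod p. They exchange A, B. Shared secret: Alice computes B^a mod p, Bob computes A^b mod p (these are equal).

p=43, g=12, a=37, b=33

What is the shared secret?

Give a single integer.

Answer: 8

Derivation:
A = 12^37 mod 43  (bits of 37 = 100101)
  bit 0 = 1: r = r^2 * 12 mod 43 = 1^2 * 12 = 1*12 = 12
  bit 1 = 0: r = r^2 mod 43 = 12^2 = 15
  bit 2 = 0: r = r^2 mod 43 = 15^2 = 10
  bit 3 = 1: r = r^2 * 12 mod 43 = 10^2 * 12 = 14*12 = 39
  bit 4 = 0: r = r^2 mod 43 = 39^2 = 16
  bit 5 = 1: r = r^2 * 12 mod 43 = 16^2 * 12 = 41*12 = 19
  -> A = 19
B = 12^33 mod 43  (bits of 33 = 100001)
  bit 0 = 1: r = r^2 * 12 mod 43 = 1^2 * 12 = 1*12 = 12
  bit 1 = 0: r = r^2 mod 43 = 12^2 = 15
  bit 2 = 0: r = r^2 mod 43 = 15^2 = 10
  bit 3 = 0: r = r^2 mod 43 = 10^2 = 14
  bit 4 = 0: r = r^2 mod 43 = 14^2 = 24
  bit 5 = 1: r = r^2 * 12 mod 43 = 24^2 * 12 = 17*12 = 32
  -> B = 32
s = B^a = 32^37 mod 43  (bits of 37 = 100101)
  bit 0 = 1: r = r^2 * 32 mod 43 = 1^2 * 32 = 1*32 = 32
  bit 1 = 0: r = r^2 mod 43 = 32^2 = 35
  bit 2 = 0: r = r^2 mod 43 = 35^2 = 21
  bit 3 = 1: r = r^2 * 32 mod 43 = 21^2 * 32 = 11*32 = 8
  bit 4 = 0: r = r^2 mod 43 = 8^2 = 21
  bit 5 = 1: r = r^2 * 32 mod 43 = 21^2 * 32 = 11*32 = 8
  -> s = B^a = 8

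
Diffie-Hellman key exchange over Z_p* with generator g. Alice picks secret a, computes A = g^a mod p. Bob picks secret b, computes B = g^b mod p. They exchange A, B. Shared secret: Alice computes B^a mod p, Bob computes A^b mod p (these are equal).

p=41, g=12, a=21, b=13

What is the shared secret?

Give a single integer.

Answer: 28

Derivation:
A = 12^21 mod 41  (bits of 21 = 10101)
  bit 0 = 1: r = r^2 * 12 mod 41 = 1^2 * 12 = 1*12 = 12
  bit 1 = 0: r = r^2 mod 41 = 12^2 = 21
  bit 2 = 1: r = r^2 * 12 mod 41 = 21^2 * 12 = 31*12 = 3
  bit 3 = 0: r = r^2 mod 41 = 3^2 = 9
  bit 4 = 1: r = r^2 * 12 mod 41 = 9^2 * 12 = 40*12 = 29
  -> A = 29
B = 12^13 mod 41  (bits of 13 = 1101)
  bit 0 = 1: r = r^2 * 12 mod 41 = 1^2 * 12 = 1*12 = 12
  bit 1 = 1: r = r^2 * 12 mod 41 = 12^2 * 12 = 21*12 = 6
  bit 2 = 0: r = r^2 mod 41 = 6^2 = 36
  bit 3 = 1: r = r^2 * 12 mod 41 = 36^2 * 12 = 25*12 = 13
  -> B = 13
s = B^a = 13^21 mod 41  (bits of 21 = 10101)
  bit 0 = 1: r = r^2 * 13 mod 41 = 1^2 * 13 = 1*13 = 13
  bit 1 = 0: r = r^2 mod 41 = 13^2 = 5
  bit 2 = 1: r = r^2 * 13 mod 41 = 5^2 * 13 = 25*13 = 38
  bit 3 = 0: r = r^2 mod 41 = 38^2 = 9
  bit 4 = 1: r = r^2 * 13 mod 41 = 9^2 * 13 = 40*13 = 28
  -> s = B^a = 28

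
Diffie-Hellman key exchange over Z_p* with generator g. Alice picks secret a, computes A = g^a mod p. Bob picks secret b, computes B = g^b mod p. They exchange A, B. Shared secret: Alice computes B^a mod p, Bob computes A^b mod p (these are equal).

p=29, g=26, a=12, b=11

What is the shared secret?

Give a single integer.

A = 26^12 mod 29  (bits of 12 = 1100)
  bit 0 = 1: r = r^2 * 26 mod 29 = 1^2 * 26 = 1*26 = 26
  bit 1 = 1: r = r^2 * 26 mod 29 = 26^2 * 26 = 9*26 = 2
  bit 2 = 0: r = r^2 mod 29 = 2^2 = 4
  bit 3 = 0: r = r^2 mod 29 = 4^2 = 16
  -> A = 16
B = 26^11 mod 29  (bits of 11 = 1011)
  bit 0 = 1: r = r^2 * 26 mod 29 = 1^2 * 26 = 1*26 = 26
  bit 1 = 0: r = r^2 mod 29 = 26^2 = 9
  bit 2 = 1: r = r^2 * 26 mod 29 = 9^2 * 26 = 23*26 = 18
  bit 3 = 1: r = r^2 * 26 mod 29 = 18^2 * 26 = 5*26 = 14
  -> B = 14
s = B^a = 14^12 mod 29  (bits of 12 = 1100)
  bit 0 = 1: r = r^2 * 14 mod 29 = 1^2 * 14 = 1*14 = 14
  bit 1 = 1: r = r^2 * 14 mod 29 = 14^2 * 14 = 22*14 = 18
  bit 2 = 0: r = r^2 mod 29 = 18^2 = 5
  bit 3 = 0: r = r^2 mod 29 = 5^2 = 25
  -> s = B^a = 25

Answer: 25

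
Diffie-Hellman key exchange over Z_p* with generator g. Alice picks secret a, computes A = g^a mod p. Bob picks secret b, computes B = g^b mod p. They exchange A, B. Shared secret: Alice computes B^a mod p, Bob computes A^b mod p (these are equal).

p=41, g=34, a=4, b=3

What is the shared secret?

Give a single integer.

Answer: 31

Derivation:
A = 34^4 mod 41  (bits of 4 = 100)
  bit 0 = 1: r = r^2 * 34 mod 41 = 1^2 * 34 = 1*34 = 34
  bit 1 = 0: r = r^2 mod 41 = 34^2 = 8
  bit 2 = 0: r = r^2 mod 41 = 8^2 = 23
  -> A = 23
B = 34^3 mod 41  (bits of 3 = 11)
  bit 0 = 1: r = r^2 * 34 mod 41 = 1^2 * 34 = 1*34 = 34
  bit 1 = 1: r = r^2 * 34 mod 41 = 34^2 * 34 = 8*34 = 26
  -> B = 26
s = B^a = 26^4 mod 41  (bits of 4 = 100)
  bit 0 = 1: r = r^2 * 26 mod 41 = 1^2 * 26 = 1*26 = 26
  bit 1 = 0: r = r^2 mod 41 = 26^2 = 20
  bit 2 = 0: r = r^2 mod 41 = 20^2 = 31
  -> s = B^a = 31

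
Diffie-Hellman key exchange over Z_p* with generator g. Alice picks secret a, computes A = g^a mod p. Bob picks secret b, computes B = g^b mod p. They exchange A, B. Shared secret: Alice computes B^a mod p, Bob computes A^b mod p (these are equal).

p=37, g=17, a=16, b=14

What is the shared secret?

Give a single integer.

A = 17^16 mod 37  (bits of 16 = 10000)
  bit 0 = 1: r = r^2 * 17 mod 37 = 1^2 * 17 = 1*17 = 17
  bit 1 = 0: r = r^2 mod 37 = 17^2 = 30
  bit 2 = 0: r = r^2 mod 37 = 30^2 = 12
  bit 3 = 0: r = r^2 mod 37 = 12^2 = 33
  bit 4 = 0: r = r^2 mod 37 = 33^2 = 16
  -> A = 16
B = 17^14 mod 37  (bits of 14 = 1110)
  bit 0 = 1: r = r^2 * 17 mod 37 = 1^2 * 17 = 1*17 = 17
  bit 1 = 1: r = r^2 * 17 mod 37 = 17^2 * 17 = 30*17 = 29
  bit 2 = 1: r = r^2 * 17 mod 37 = 29^2 * 17 = 27*17 = 15
  bit 3 = 0: r = r^2 mod 37 = 15^2 = 3
  -> B = 3
s = B^a = 3^16 mod 37  (bits of 16 = 10000)
  bit 0 = 1: r = r^2 * 3 mod 37 = 1^2 * 3 = 1*3 = 3
  bit 1 = 0: r = r^2 mod 37 = 3^2 = 9
  bit 2 = 0: r = r^2 mod 37 = 9^2 = 7
  bit 3 = 0: r = r^2 mod 37 = 7^2 = 12
  bit 4 = 0: r = r^2 mod 37 = 12^2 = 33
  -> s = B^a = 33

Answer: 33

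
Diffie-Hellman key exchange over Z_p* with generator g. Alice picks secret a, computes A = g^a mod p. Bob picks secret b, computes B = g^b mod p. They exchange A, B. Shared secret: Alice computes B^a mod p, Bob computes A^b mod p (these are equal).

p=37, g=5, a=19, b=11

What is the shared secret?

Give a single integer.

A = 5^19 mod 37  (bits of 19 = 10011)
  bit 0 = 1: r = r^2 * 5 mod 37 = 1^2 * 5 = 1*5 = 5
  bit 1 = 0: r = r^2 mod 37 = 5^2 = 25
  bit 2 = 0: r = r^2 mod 37 = 25^2 = 33
  bit 3 = 1: r = r^2 * 5 mod 37 = 33^2 * 5 = 16*5 = 6
  bit 4 = 1: r = r^2 * 5 mod 37 = 6^2 * 5 = 36*5 = 32
  -> A = 32
B = 5^11 mod 37  (bits of 11 = 1011)
  bit 0 = 1: r = r^2 * 5 mod 37 = 1^2 * 5 = 1*5 = 5
  bit 1 = 0: r = r^2 mod 37 = 5^2 = 25
  bit 2 = 1: r = r^2 * 5 mod 37 = 25^2 * 5 = 33*5 = 17
  bit 3 = 1: r = r^2 * 5 mod 37 = 17^2 * 5 = 30*5 = 2
  -> B = 2
s = B^a = 2^19 mod 37  (bits of 19 = 10011)
  bit 0 = 1: r = r^2 * 2 mod 37 = 1^2 * 2 = 1*2 = 2
  bit 1 = 0: r = r^2 mod 37 = 2^2 = 4
  bit 2 = 0: r = r^2 mod 37 = 4^2 = 16
  bit 3 = 1: r = r^2 * 2 mod 37 = 16^2 * 2 = 34*2 = 31
  bit 4 = 1: r = r^2 * 2 mod 37 = 31^2 * 2 = 36*2 = 35
  -> s = B^a = 35

Answer: 35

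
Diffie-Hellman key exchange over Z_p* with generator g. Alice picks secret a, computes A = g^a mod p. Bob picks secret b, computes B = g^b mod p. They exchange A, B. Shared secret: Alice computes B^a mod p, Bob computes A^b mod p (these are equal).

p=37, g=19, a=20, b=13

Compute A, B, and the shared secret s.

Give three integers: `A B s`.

Answer: 9 5 12

Derivation:
A = 19^20 mod 37  (bits of 20 = 10100)
  bit 0 = 1: r = r^2 * 19 mod 37 = 1^2 * 19 = 1*19 = 19
  bit 1 = 0: r = r^2 mod 37 = 19^2 = 28
  bit 2 = 1: r = r^2 * 19 mod 37 = 28^2 * 19 = 7*19 = 22
  bit 3 = 0: r = r^2 mod 37 = 22^2 = 3
  bit 4 = 0: r = r^2 mod 37 = 3^2 = 9
  -> A = 9
B = 19^13 mod 37  (bits of 13 = 1101)
  bit 0 = 1: r = r^2 * 19 mod 37 = 1^2 * 19 = 1*19 = 19
  bit 1 = 1: r = r^2 * 19 mod 37 = 19^2 * 19 = 28*19 = 14
  bit 2 = 0: r = r^2 mod 37 = 14^2 = 11
  bit 3 = 1: r = r^2 * 19 mod 37 = 11^2 * 19 = 10*19 = 5
  -> B = 5
s = B^a = 5^20 mod 37  (bits of 20 = 10100)
  bit 0 = 1: r = r^2 * 5 mod 37 = 1^2 * 5 = 1*5 = 5
  bit 1 = 0: r = r^2 mod 37 = 5^2 = 25
  bit 2 = 1: r = r^2 * 5 mod 37 = 25^2 * 5 = 33*5 = 17
  bit 3 = 0: r = r^2 mod 37 = 17^2 = 30
  bit 4 = 0: r = r^2 mod 37 = 30^2 = 12
  -> s = B^a = 12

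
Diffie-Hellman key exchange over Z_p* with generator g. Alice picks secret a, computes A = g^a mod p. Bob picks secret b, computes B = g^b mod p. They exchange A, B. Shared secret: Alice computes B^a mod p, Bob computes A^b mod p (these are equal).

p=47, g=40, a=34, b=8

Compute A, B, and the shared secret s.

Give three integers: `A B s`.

Answer: 36 16 12

Derivation:
A = 40^34 mod 47  (bits of 34 = 100010)
  bit 0 = 1: r = r^2 * 40 mod 47 = 1^2 * 40 = 1*40 = 40
  bit 1 = 0: r = r^2 mod 47 = 40^2 = 2
  bit 2 = 0: r = r^2 mod 47 = 2^2 = 4
  bit 3 = 0: r = r^2 mod 47 = 4^2 = 16
  bit 4 = 1: r = r^2 * 40 mod 47 = 16^2 * 40 = 21*40 = 41
  bit 5 = 0: r = r^2 mod 47 = 41^2 = 36
  -> A = 36
B = 40^8 mod 47  (bits of 8 = 1000)
  bit 0 = 1: r = r^2 * 40 mod 47 = 1^2 * 40 = 1*40 = 40
  bit 1 = 0: r = r^2 mod 47 = 40^2 = 2
  bit 2 = 0: r = r^2 mod 47 = 2^2 = 4
  bit 3 = 0: r = r^2 mod 47 = 4^2 = 16
  -> B = 16
s = B^a = 16^34 mod 47  (bits of 34 = 100010)
  bit 0 = 1: r = r^2 * 16 mod 47 = 1^2 * 16 = 1*16 = 16
  bit 1 = 0: r = r^2 mod 47 = 16^2 = 21
  bit 2 = 0: r = r^2 mod 47 = 21^2 = 18
  bit 3 = 0: r = r^2 mod 47 = 18^2 = 42
  bit 4 = 1: r = r^2 * 16 mod 47 = 42^2 * 16 = 25*16 = 24
  bit 5 = 0: r = r^2 mod 47 = 24^2 = 12
  -> s = B^a = 12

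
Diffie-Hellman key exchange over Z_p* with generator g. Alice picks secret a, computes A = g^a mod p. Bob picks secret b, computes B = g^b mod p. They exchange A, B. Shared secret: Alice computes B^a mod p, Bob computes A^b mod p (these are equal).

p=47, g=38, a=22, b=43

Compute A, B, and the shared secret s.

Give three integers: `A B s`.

A = 38^22 mod 47  (bits of 22 = 10110)
  bit 0 = 1: r = r^2 * 38 mod 47 = 1^2 * 38 = 1*38 = 38
  bit 1 = 0: r = r^2 mod 47 = 38^2 = 34
  bit 2 = 1: r = r^2 * 38 mod 47 = 34^2 * 38 = 28*38 = 30
  bit 3 = 1: r = r^2 * 38 mod 47 = 30^2 * 38 = 7*38 = 31
  bit 4 = 0: r = r^2 mod 47 = 31^2 = 21
  -> A = 21
B = 38^43 mod 47  (bits of 43 = 101011)
  bit 0 = 1: r = r^2 * 38 mod 47 = 1^2 * 38 = 1*38 = 38
  bit 1 = 0: r = r^2 mod 47 = 38^2 = 34
  bit 2 = 1: r = r^2 * 38 mod 47 = 34^2 * 38 = 28*38 = 30
  bit 3 = 0: r = r^2 mod 47 = 30^2 = 7
  bit 4 = 1: r = r^2 * 38 mod 47 = 7^2 * 38 = 2*38 = 29
  bit 5 = 1: r = r^2 * 38 mod 47 = 29^2 * 38 = 42*38 = 45
  -> B = 45
s = B^a = 45^22 mod 47  (bits of 22 = 10110)
  bit 0 = 1: r = r^2 * 45 mod 47 = 1^2 * 45 = 1*45 = 45
  bit 1 = 0: r = r^2 mod 47 = 45^2 = 4
  bit 2 = 1: r = r^2 * 45 mod 47 = 4^2 * 45 = 16*45 = 15
  bit 3 = 1: r = r^2 * 45 mod 47 = 15^2 * 45 = 37*45 = 20
  bit 4 = 0: r = r^2 mod 47 = 20^2 = 24
  -> s = B^a = 24

Answer: 21 45 24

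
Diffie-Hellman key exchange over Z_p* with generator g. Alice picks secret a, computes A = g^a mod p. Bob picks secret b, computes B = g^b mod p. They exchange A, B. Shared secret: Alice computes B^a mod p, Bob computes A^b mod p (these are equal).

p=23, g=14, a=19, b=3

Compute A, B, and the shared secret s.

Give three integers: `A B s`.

Answer: 10 7 11

Derivation:
A = 14^19 mod 23  (bits of 19 = 10011)
  bit 0 = 1: r = r^2 * 14 mod 23 = 1^2 * 14 = 1*14 = 14
  bit 1 = 0: r = r^2 mod 23 = 14^2 = 12
  bit 2 = 0: r = r^2 mod 23 = 12^2 = 6
  bit 3 = 1: r = r^2 * 14 mod 23 = 6^2 * 14 = 13*14 = 21
  bit 4 = 1: r = r^2 * 14 mod 23 = 21^2 * 14 = 4*14 = 10
  -> A = 10
B = 14^3 mod 23  (bits of 3 = 11)
  bit 0 = 1: r = r^2 * 14 mod 23 = 1^2 * 14 = 1*14 = 14
  bit 1 = 1: r = r^2 * 14 mod 23 = 14^2 * 14 = 12*14 = 7
  -> B = 7
s = B^a = 7^19 mod 23  (bits of 19 = 10011)
  bit 0 = 1: r = r^2 * 7 mod 23 = 1^2 * 7 = 1*7 = 7
  bit 1 = 0: r = r^2 mod 23 = 7^2 = 3
  bit 2 = 0: r = r^2 mod 23 = 3^2 = 9
  bit 3 = 1: r = r^2 * 7 mod 23 = 9^2 * 7 = 12*7 = 15
  bit 4 = 1: r = r^2 * 7 mod 23 = 15^2 * 7 = 18*7 = 11
  -> s = B^a = 11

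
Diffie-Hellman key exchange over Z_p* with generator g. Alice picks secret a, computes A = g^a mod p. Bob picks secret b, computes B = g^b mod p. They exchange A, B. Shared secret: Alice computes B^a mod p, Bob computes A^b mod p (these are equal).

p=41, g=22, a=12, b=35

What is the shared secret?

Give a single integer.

Answer: 40

Derivation:
A = 22^12 mod 41  (bits of 12 = 1100)
  bit 0 = 1: r = r^2 * 22 mod 41 = 1^2 * 22 = 1*22 = 22
  bit 1 = 1: r = r^2 * 22 mod 41 = 22^2 * 22 = 33*22 = 29
  bit 2 = 0: r = r^2 mod 41 = 29^2 = 21
  bit 3 = 0: r = r^2 mod 41 = 21^2 = 31
  -> A = 31
B = 22^35 mod 41  (bits of 35 = 100011)
  bit 0 = 1: r = r^2 * 22 mod 41 = 1^2 * 22 = 1*22 = 22
  bit 1 = 0: r = r^2 mod 41 = 22^2 = 33
  bit 2 = 0: r = r^2 mod 41 = 33^2 = 23
  bit 3 = 0: r = r^2 mod 41 = 23^2 = 37
  bit 4 = 1: r = r^2 * 22 mod 41 = 37^2 * 22 = 16*22 = 24
  bit 5 = 1: r = r^2 * 22 mod 41 = 24^2 * 22 = 2*22 = 3
  -> B = 3
s = B^a = 3^12 mod 41  (bits of 12 = 1100)
  bit 0 = 1: r = r^2 * 3 mod 41 = 1^2 * 3 = 1*3 = 3
  bit 1 = 1: r = r^2 * 3 mod 41 = 3^2 * 3 = 9*3 = 27
  bit 2 = 0: r = r^2 mod 41 = 27^2 = 32
  bit 3 = 0: r = r^2 mod 41 = 32^2 = 40
  -> s = B^a = 40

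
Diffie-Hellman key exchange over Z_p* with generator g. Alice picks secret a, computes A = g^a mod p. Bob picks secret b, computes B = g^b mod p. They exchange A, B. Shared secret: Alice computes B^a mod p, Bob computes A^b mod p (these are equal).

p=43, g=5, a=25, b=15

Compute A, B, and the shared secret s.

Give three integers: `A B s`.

Answer: 20 8 32

Derivation:
A = 5^25 mod 43  (bits of 25 = 11001)
  bit 0 = 1: r = r^2 * 5 mod 43 = 1^2 * 5 = 1*5 = 5
  bit 1 = 1: r = r^2 * 5 mod 43 = 5^2 * 5 = 25*5 = 39
  bit 2 = 0: r = r^2 mod 43 = 39^2 = 16
  bit 3 = 0: r = r^2 mod 43 = 16^2 = 41
  bit 4 = 1: r = r^2 * 5 mod 43 = 41^2 * 5 = 4*5 = 20
  -> A = 20
B = 5^15 mod 43  (bits of 15 = 1111)
  bit 0 = 1: r = r^2 * 5 mod 43 = 1^2 * 5 = 1*5 = 5
  bit 1 = 1: r = r^2 * 5 mod 43 = 5^2 * 5 = 25*5 = 39
  bit 2 = 1: r = r^2 * 5 mod 43 = 39^2 * 5 = 16*5 = 37
  bit 3 = 1: r = r^2 * 5 mod 43 = 37^2 * 5 = 36*5 = 8
  -> B = 8
s = B^a = 8^25 mod 43  (bits of 25 = 11001)
  bit 0 = 1: r = r^2 * 8 mod 43 = 1^2 * 8 = 1*8 = 8
  bit 1 = 1: r = r^2 * 8 mod 43 = 8^2 * 8 = 21*8 = 39
  bit 2 = 0: r = r^2 mod 43 = 39^2 = 16
  bit 3 = 0: r = r^2 mod 43 = 16^2 = 41
  bit 4 = 1: r = r^2 * 8 mod 43 = 41^2 * 8 = 4*8 = 32
  -> s = B^a = 32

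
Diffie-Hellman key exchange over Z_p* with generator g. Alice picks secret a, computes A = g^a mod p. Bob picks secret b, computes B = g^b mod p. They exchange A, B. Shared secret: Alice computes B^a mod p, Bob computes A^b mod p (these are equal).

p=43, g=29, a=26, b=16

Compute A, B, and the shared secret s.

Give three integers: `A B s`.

A = 29^26 mod 43  (bits of 26 = 11010)
  bit 0 = 1: r = r^2 * 29 mod 43 = 1^2 * 29 = 1*29 = 29
  bit 1 = 1: r = r^2 * 29 mod 43 = 29^2 * 29 = 24*29 = 8
  bit 2 = 0: r = r^2 mod 43 = 8^2 = 21
  bit 3 = 1: r = r^2 * 29 mod 43 = 21^2 * 29 = 11*29 = 18
  bit 4 = 0: r = r^2 mod 43 = 18^2 = 23
  -> A = 23
B = 29^16 mod 43  (bits of 16 = 10000)
  bit 0 = 1: r = r^2 * 29 mod 43 = 1^2 * 29 = 1*29 = 29
  bit 1 = 0: r = r^2 mod 43 = 29^2 = 24
  bit 2 = 0: r = r^2 mod 43 = 24^2 = 17
  bit 3 = 0: r = r^2 mod 43 = 17^2 = 31
  bit 4 = 0: r = r^2 mod 43 = 31^2 = 15
  -> B = 15
s = B^a = 15^26 mod 43  (bits of 26 = 11010)
  bit 0 = 1: r = r^2 * 15 mod 43 = 1^2 * 15 = 1*15 = 15
  bit 1 = 1: r = r^2 * 15 mod 43 = 15^2 * 15 = 10*15 = 21
  bit 2 = 0: r = r^2 mod 43 = 21^2 = 11
  bit 3 = 1: r = r^2 * 15 mod 43 = 11^2 * 15 = 35*15 = 9
  bit 4 = 0: r = r^2 mod 43 = 9^2 = 38
  -> s = B^a = 38

Answer: 23 15 38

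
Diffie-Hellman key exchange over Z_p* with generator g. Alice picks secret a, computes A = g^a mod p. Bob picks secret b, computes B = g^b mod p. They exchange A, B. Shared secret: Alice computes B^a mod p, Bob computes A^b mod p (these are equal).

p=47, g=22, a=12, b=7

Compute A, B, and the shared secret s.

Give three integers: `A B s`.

A = 22^12 mod 47  (bits of 12 = 1100)
  bit 0 = 1: r = r^2 * 22 mod 47 = 1^2 * 22 = 1*22 = 22
  bit 1 = 1: r = r^2 * 22 mod 47 = 22^2 * 22 = 14*22 = 26
  bit 2 = 0: r = r^2 mod 47 = 26^2 = 18
  bit 3 = 0: r = r^2 mod 47 = 18^2 = 42
  -> A = 42
B = 22^7 mod 47  (bits of 7 = 111)
  bit 0 = 1: r = r^2 * 22 mod 47 = 1^2 * 22 = 1*22 = 22
  bit 1 = 1: r = r^2 * 22 mod 47 = 22^2 * 22 = 14*22 = 26
  bit 2 = 1: r = r^2 * 22 mod 47 = 26^2 * 22 = 18*22 = 20
  -> B = 20
s = B^a = 20^12 mod 47  (bits of 12 = 1100)
  bit 0 = 1: r = r^2 * 20 mod 47 = 1^2 * 20 = 1*20 = 20
  bit 1 = 1: r = r^2 * 20 mod 47 = 20^2 * 20 = 24*20 = 10
  bit 2 = 0: r = r^2 mod 47 = 10^2 = 6
  bit 3 = 0: r = r^2 mod 47 = 6^2 = 36
  -> s = B^a = 36

Answer: 42 20 36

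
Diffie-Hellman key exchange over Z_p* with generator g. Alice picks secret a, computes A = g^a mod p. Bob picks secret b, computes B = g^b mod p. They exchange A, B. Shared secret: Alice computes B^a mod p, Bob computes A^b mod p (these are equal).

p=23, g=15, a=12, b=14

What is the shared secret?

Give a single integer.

Answer: 6

Derivation:
A = 15^12 mod 23  (bits of 12 = 1100)
  bit 0 = 1: r = r^2 * 15 mod 23 = 1^2 * 15 = 1*15 = 15
  bit 1 = 1: r = r^2 * 15 mod 23 = 15^2 * 15 = 18*15 = 17
  bit 2 = 0: r = r^2 mod 23 = 17^2 = 13
  bit 3 = 0: r = r^2 mod 23 = 13^2 = 8
  -> A = 8
B = 15^14 mod 23  (bits of 14 = 1110)
  bit 0 = 1: r = r^2 * 15 mod 23 = 1^2 * 15 = 1*15 = 15
  bit 1 = 1: r = r^2 * 15 mod 23 = 15^2 * 15 = 18*15 = 17
  bit 2 = 1: r = r^2 * 15 mod 23 = 17^2 * 15 = 13*15 = 11
  bit 3 = 0: r = r^2 mod 23 = 11^2 = 6
  -> B = 6
s = B^a = 6^12 mod 23  (bits of 12 = 1100)
  bit 0 = 1: r = r^2 * 6 mod 23 = 1^2 * 6 = 1*6 = 6
  bit 1 = 1: r = r^2 * 6 mod 23 = 6^2 * 6 = 13*6 = 9
  bit 2 = 0: r = r^2 mod 23 = 9^2 = 12
  bit 3 = 0: r = r^2 mod 23 = 12^2 = 6
  -> s = B^a = 6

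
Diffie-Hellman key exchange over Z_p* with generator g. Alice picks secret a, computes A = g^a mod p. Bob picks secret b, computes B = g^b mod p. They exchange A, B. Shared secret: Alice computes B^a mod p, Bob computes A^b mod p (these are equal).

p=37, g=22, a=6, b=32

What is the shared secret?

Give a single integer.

Answer: 26

Derivation:
A = 22^6 mod 37  (bits of 6 = 110)
  bit 0 = 1: r = r^2 * 22 mod 37 = 1^2 * 22 = 1*22 = 22
  bit 1 = 1: r = r^2 * 22 mod 37 = 22^2 * 22 = 3*22 = 29
  bit 2 = 0: r = r^2 mod 37 = 29^2 = 27
  -> A = 27
B = 22^32 mod 37  (bits of 32 = 100000)
  bit 0 = 1: r = r^2 * 22 mod 37 = 1^2 * 22 = 1*22 = 22
  bit 1 = 0: r = r^2 mod 37 = 22^2 = 3
  bit 2 = 0: r = r^2 mod 37 = 3^2 = 9
  bit 3 = 0: r = r^2 mod 37 = 9^2 = 7
  bit 4 = 0: r = r^2 mod 37 = 7^2 = 12
  bit 5 = 0: r = r^2 mod 37 = 12^2 = 33
  -> B = 33
s = B^a = 33^6 mod 37  (bits of 6 = 110)
  bit 0 = 1: r = r^2 * 33 mod 37 = 1^2 * 33 = 1*33 = 33
  bit 1 = 1: r = r^2 * 33 mod 37 = 33^2 * 33 = 16*33 = 10
  bit 2 = 0: r = r^2 mod 37 = 10^2 = 26
  -> s = B^a = 26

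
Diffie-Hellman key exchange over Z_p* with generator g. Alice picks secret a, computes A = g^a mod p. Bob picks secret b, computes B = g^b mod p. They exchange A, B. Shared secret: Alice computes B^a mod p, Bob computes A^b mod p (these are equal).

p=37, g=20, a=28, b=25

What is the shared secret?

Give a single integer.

Answer: 16

Derivation:
A = 20^28 mod 37  (bits of 28 = 11100)
  bit 0 = 1: r = r^2 * 20 mod 37 = 1^2 * 20 = 1*20 = 20
  bit 1 = 1: r = r^2 * 20 mod 37 = 20^2 * 20 = 30*20 = 8
  bit 2 = 1: r = r^2 * 20 mod 37 = 8^2 * 20 = 27*20 = 22
  bit 3 = 0: r = r^2 mod 37 = 22^2 = 3
  bit 4 = 0: r = r^2 mod 37 = 3^2 = 9
  -> A = 9
B = 20^25 mod 37  (bits of 25 = 11001)
  bit 0 = 1: r = r^2 * 20 mod 37 = 1^2 * 20 = 1*20 = 20
  bit 1 = 1: r = r^2 * 20 mod 37 = 20^2 * 20 = 30*20 = 8
  bit 2 = 0: r = r^2 mod 37 = 8^2 = 27
  bit 3 = 0: r = r^2 mod 37 = 27^2 = 26
  bit 4 = 1: r = r^2 * 20 mod 37 = 26^2 * 20 = 10*20 = 15
  -> B = 15
s = B^a = 15^28 mod 37  (bits of 28 = 11100)
  bit 0 = 1: r = r^2 * 15 mod 37 = 1^2 * 15 = 1*15 = 15
  bit 1 = 1: r = r^2 * 15 mod 37 = 15^2 * 15 = 3*15 = 8
  bit 2 = 1: r = r^2 * 15 mod 37 = 8^2 * 15 = 27*15 = 35
  bit 3 = 0: r = r^2 mod 37 = 35^2 = 4
  bit 4 = 0: r = r^2 mod 37 = 4^2 = 16
  -> s = B^a = 16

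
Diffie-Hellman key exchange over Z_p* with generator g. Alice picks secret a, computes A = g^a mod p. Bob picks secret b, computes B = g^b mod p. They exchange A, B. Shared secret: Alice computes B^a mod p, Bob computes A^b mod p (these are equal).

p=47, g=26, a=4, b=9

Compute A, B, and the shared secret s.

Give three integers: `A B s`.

A = 26^4 mod 47  (bits of 4 = 100)
  bit 0 = 1: r = r^2 * 26 mod 47 = 1^2 * 26 = 1*26 = 26
  bit 1 = 0: r = r^2 mod 47 = 26^2 = 18
  bit 2 = 0: r = r^2 mod 47 = 18^2 = 42
  -> A = 42
B = 26^9 mod 47  (bits of 9 = 1001)
  bit 0 = 1: r = r^2 * 26 mod 47 = 1^2 * 26 = 1*26 = 26
  bit 1 = 0: r = r^2 mod 47 = 26^2 = 18
  bit 2 = 0: r = r^2 mod 47 = 18^2 = 42
  bit 3 = 1: r = r^2 * 26 mod 47 = 42^2 * 26 = 25*26 = 39
  -> B = 39
s = B^a = 39^4 mod 47  (bits of 4 = 100)
  bit 0 = 1: r = r^2 * 39 mod 47 = 1^2 * 39 = 1*39 = 39
  bit 1 = 0: r = r^2 mod 47 = 39^2 = 17
  bit 2 = 0: r = r^2 mod 47 = 17^2 = 7
  -> s = B^a = 7

Answer: 42 39 7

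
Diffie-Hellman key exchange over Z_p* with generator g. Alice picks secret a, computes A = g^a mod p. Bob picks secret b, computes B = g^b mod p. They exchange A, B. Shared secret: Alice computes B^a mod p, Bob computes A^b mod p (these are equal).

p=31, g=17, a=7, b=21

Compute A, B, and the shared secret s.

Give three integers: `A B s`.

A = 17^7 mod 31  (bits of 7 = 111)
  bit 0 = 1: r = r^2 * 17 mod 31 = 1^2 * 17 = 1*17 = 17
  bit 1 = 1: r = r^2 * 17 mod 31 = 17^2 * 17 = 10*17 = 15
  bit 2 = 1: r = r^2 * 17 mod 31 = 15^2 * 17 = 8*17 = 12
  -> A = 12
B = 17^21 mod 31  (bits of 21 = 10101)
  bit 0 = 1: r = r^2 * 17 mod 31 = 1^2 * 17 = 1*17 = 17
  bit 1 = 0: r = r^2 mod 31 = 17^2 = 10
  bit 2 = 1: r = r^2 * 17 mod 31 = 10^2 * 17 = 7*17 = 26
  bit 3 = 0: r = r^2 mod 31 = 26^2 = 25
  bit 4 = 1: r = r^2 * 17 mod 31 = 25^2 * 17 = 5*17 = 23
  -> B = 23
s = B^a = 23^7 mod 31  (bits of 7 = 111)
  bit 0 = 1: r = r^2 * 23 mod 31 = 1^2 * 23 = 1*23 = 23
  bit 1 = 1: r = r^2 * 23 mod 31 = 23^2 * 23 = 2*23 = 15
  bit 2 = 1: r = r^2 * 23 mod 31 = 15^2 * 23 = 8*23 = 29
  -> s = B^a = 29

Answer: 12 23 29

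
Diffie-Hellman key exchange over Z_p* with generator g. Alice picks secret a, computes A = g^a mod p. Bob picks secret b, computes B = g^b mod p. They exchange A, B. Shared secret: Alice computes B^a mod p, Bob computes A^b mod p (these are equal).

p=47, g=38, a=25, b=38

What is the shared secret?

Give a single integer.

A = 38^25 mod 47  (bits of 25 = 11001)
  bit 0 = 1: r = r^2 * 38 mod 47 = 1^2 * 38 = 1*38 = 38
  bit 1 = 1: r = r^2 * 38 mod 47 = 38^2 * 38 = 34*38 = 23
  bit 2 = 0: r = r^2 mod 47 = 23^2 = 12
  bit 3 = 0: r = r^2 mod 47 = 12^2 = 3
  bit 4 = 1: r = r^2 * 38 mod 47 = 3^2 * 38 = 9*38 = 13
  -> A = 13
B = 38^38 mod 47  (bits of 38 = 100110)
  bit 0 = 1: r = r^2 * 38 mod 47 = 1^2 * 38 = 1*38 = 38
  bit 1 = 0: r = r^2 mod 47 = 38^2 = 34
  bit 2 = 0: r = r^2 mod 47 = 34^2 = 28
  bit 3 = 1: r = r^2 * 38 mod 47 = 28^2 * 38 = 32*38 = 41
  bit 4 = 1: r = r^2 * 38 mod 47 = 41^2 * 38 = 36*38 = 5
  bit 5 = 0: r = r^2 mod 47 = 5^2 = 25
  -> B = 25
s = B^a = 25^25 mod 47  (bits of 25 = 11001)
  bit 0 = 1: r = r^2 * 25 mod 47 = 1^2 * 25 = 1*25 = 25
  bit 1 = 1: r = r^2 * 25 mod 47 = 25^2 * 25 = 14*25 = 21
  bit 2 = 0: r = r^2 mod 47 = 21^2 = 18
  bit 3 = 0: r = r^2 mod 47 = 18^2 = 42
  bit 4 = 1: r = r^2 * 25 mod 47 = 42^2 * 25 = 25*25 = 14
  -> s = B^a = 14

Answer: 14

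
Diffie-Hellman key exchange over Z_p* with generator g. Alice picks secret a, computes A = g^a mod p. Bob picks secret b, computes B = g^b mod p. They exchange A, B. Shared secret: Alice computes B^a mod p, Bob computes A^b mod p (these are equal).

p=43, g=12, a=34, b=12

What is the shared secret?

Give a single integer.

Answer: 4

Derivation:
A = 12^34 mod 43  (bits of 34 = 100010)
  bit 0 = 1: r = r^2 * 12 mod 43 = 1^2 * 12 = 1*12 = 12
  bit 1 = 0: r = r^2 mod 43 = 12^2 = 15
  bit 2 = 0: r = r^2 mod 43 = 15^2 = 10
  bit 3 = 0: r = r^2 mod 43 = 10^2 = 14
  bit 4 = 1: r = r^2 * 12 mod 43 = 14^2 * 12 = 24*12 = 30
  bit 5 = 0: r = r^2 mod 43 = 30^2 = 40
  -> A = 40
B = 12^12 mod 43  (bits of 12 = 1100)
  bit 0 = 1: r = r^2 * 12 mod 43 = 1^2 * 12 = 1*12 = 12
  bit 1 = 1: r = r^2 * 12 mod 43 = 12^2 * 12 = 15*12 = 8
  bit 2 = 0: r = r^2 mod 43 = 8^2 = 21
  bit 3 = 0: r = r^2 mod 43 = 21^2 = 11
  -> B = 11
s = B^a = 11^34 mod 43  (bits of 34 = 100010)
  bit 0 = 1: r = r^2 * 11 mod 43 = 1^2 * 11 = 1*11 = 11
  bit 1 = 0: r = r^2 mod 43 = 11^2 = 35
  bit 2 = 0: r = r^2 mod 43 = 35^2 = 21
  bit 3 = 0: r = r^2 mod 43 = 21^2 = 11
  bit 4 = 1: r = r^2 * 11 mod 43 = 11^2 * 11 = 35*11 = 41
  bit 5 = 0: r = r^2 mod 43 = 41^2 = 4
  -> s = B^a = 4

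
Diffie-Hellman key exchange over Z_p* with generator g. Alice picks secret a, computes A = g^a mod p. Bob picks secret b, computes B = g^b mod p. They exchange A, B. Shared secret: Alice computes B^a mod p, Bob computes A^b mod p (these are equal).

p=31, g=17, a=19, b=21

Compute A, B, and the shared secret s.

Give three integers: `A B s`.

A = 17^19 mod 31  (bits of 19 = 10011)
  bit 0 = 1: r = r^2 * 17 mod 31 = 1^2 * 17 = 1*17 = 17
  bit 1 = 0: r = r^2 mod 31 = 17^2 = 10
  bit 2 = 0: r = r^2 mod 31 = 10^2 = 7
  bit 3 = 1: r = r^2 * 17 mod 31 = 7^2 * 17 = 18*17 = 27
  bit 4 = 1: r = r^2 * 17 mod 31 = 27^2 * 17 = 16*17 = 24
  -> A = 24
B = 17^21 mod 31  (bits of 21 = 10101)
  bit 0 = 1: r = r^2 * 17 mod 31 = 1^2 * 17 = 1*17 = 17
  bit 1 = 0: r = r^2 mod 31 = 17^2 = 10
  bit 2 = 1: r = r^2 * 17 mod 31 = 10^2 * 17 = 7*17 = 26
  bit 3 = 0: r = r^2 mod 31 = 26^2 = 25
  bit 4 = 1: r = r^2 * 17 mod 31 = 25^2 * 17 = 5*17 = 23
  -> B = 23
s = B^a = 23^19 mod 31  (bits of 19 = 10011)
  bit 0 = 1: r = r^2 * 23 mod 31 = 1^2 * 23 = 1*23 = 23
  bit 1 = 0: r = r^2 mod 31 = 23^2 = 2
  bit 2 = 0: r = r^2 mod 31 = 2^2 = 4
  bit 3 = 1: r = r^2 * 23 mod 31 = 4^2 * 23 = 16*23 = 27
  bit 4 = 1: r = r^2 * 23 mod 31 = 27^2 * 23 = 16*23 = 27
  -> s = B^a = 27

Answer: 24 23 27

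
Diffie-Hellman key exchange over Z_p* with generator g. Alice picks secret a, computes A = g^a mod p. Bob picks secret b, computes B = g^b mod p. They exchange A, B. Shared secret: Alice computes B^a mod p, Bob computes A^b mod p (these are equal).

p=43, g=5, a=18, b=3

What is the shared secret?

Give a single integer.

Answer: 41

Derivation:
A = 5^18 mod 43  (bits of 18 = 10010)
  bit 0 = 1: r = r^2 * 5 mod 43 = 1^2 * 5 = 1*5 = 5
  bit 1 = 0: r = r^2 mod 43 = 5^2 = 25
  bit 2 = 0: r = r^2 mod 43 = 25^2 = 23
  bit 3 = 1: r = r^2 * 5 mod 43 = 23^2 * 5 = 13*5 = 22
  bit 4 = 0: r = r^2 mod 43 = 22^2 = 11
  -> A = 11
B = 5^3 mod 43  (bits of 3 = 11)
  bit 0 = 1: r = r^2 * 5 mod 43 = 1^2 * 5 = 1*5 = 5
  bit 1 = 1: r = r^2 * 5 mod 43 = 5^2 * 5 = 25*5 = 39
  -> B = 39
s = B^a = 39^18 mod 43  (bits of 18 = 10010)
  bit 0 = 1: r = r^2 * 39 mod 43 = 1^2 * 39 = 1*39 = 39
  bit 1 = 0: r = r^2 mod 43 = 39^2 = 16
  bit 2 = 0: r = r^2 mod 43 = 16^2 = 41
  bit 3 = 1: r = r^2 * 39 mod 43 = 41^2 * 39 = 4*39 = 27
  bit 4 = 0: r = r^2 mod 43 = 27^2 = 41
  -> s = B^a = 41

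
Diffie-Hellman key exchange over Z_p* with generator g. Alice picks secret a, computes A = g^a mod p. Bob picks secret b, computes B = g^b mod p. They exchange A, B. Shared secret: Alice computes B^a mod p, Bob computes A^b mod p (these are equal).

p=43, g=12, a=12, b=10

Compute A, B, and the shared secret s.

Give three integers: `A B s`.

Answer: 11 38 41

Derivation:
A = 12^12 mod 43  (bits of 12 = 1100)
  bit 0 = 1: r = r^2 * 12 mod 43 = 1^2 * 12 = 1*12 = 12
  bit 1 = 1: r = r^2 * 12 mod 43 = 12^2 * 12 = 15*12 = 8
  bit 2 = 0: r = r^2 mod 43 = 8^2 = 21
  bit 3 = 0: r = r^2 mod 43 = 21^2 = 11
  -> A = 11
B = 12^10 mod 43  (bits of 10 = 1010)
  bit 0 = 1: r = r^2 * 12 mod 43 = 1^2 * 12 = 1*12 = 12
  bit 1 = 0: r = r^2 mod 43 = 12^2 = 15
  bit 2 = 1: r = r^2 * 12 mod 43 = 15^2 * 12 = 10*12 = 34
  bit 3 = 0: r = r^2 mod 43 = 34^2 = 38
  -> B = 38
s = B^a = 38^12 mod 43  (bits of 12 = 1100)
  bit 0 = 1: r = r^2 * 38 mod 43 = 1^2 * 38 = 1*38 = 38
  bit 1 = 1: r = r^2 * 38 mod 43 = 38^2 * 38 = 25*38 = 4
  bit 2 = 0: r = r^2 mod 43 = 4^2 = 16
  bit 3 = 0: r = r^2 mod 43 = 16^2 = 41
  -> s = B^a = 41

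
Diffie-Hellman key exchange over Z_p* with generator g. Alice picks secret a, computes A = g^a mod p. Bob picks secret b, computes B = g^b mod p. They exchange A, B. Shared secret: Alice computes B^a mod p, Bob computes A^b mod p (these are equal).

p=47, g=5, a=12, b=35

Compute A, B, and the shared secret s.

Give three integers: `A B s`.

Answer: 18 29 21

Derivation:
A = 5^12 mod 47  (bits of 12 = 1100)
  bit 0 = 1: r = r^2 * 5 mod 47 = 1^2 * 5 = 1*5 = 5
  bit 1 = 1: r = r^2 * 5 mod 47 = 5^2 * 5 = 25*5 = 31
  bit 2 = 0: r = r^2 mod 47 = 31^2 = 21
  bit 3 = 0: r = r^2 mod 47 = 21^2 = 18
  -> A = 18
B = 5^35 mod 47  (bits of 35 = 100011)
  bit 0 = 1: r = r^2 * 5 mod 47 = 1^2 * 5 = 1*5 = 5
  bit 1 = 0: r = r^2 mod 47 = 5^2 = 25
  bit 2 = 0: r = r^2 mod 47 = 25^2 = 14
  bit 3 = 0: r = r^2 mod 47 = 14^2 = 8
  bit 4 = 1: r = r^2 * 5 mod 47 = 8^2 * 5 = 17*5 = 38
  bit 5 = 1: r = r^2 * 5 mod 47 = 38^2 * 5 = 34*5 = 29
  -> B = 29
s = B^a = 29^12 mod 47  (bits of 12 = 1100)
  bit 0 = 1: r = r^2 * 29 mod 47 = 1^2 * 29 = 1*29 = 29
  bit 1 = 1: r = r^2 * 29 mod 47 = 29^2 * 29 = 42*29 = 43
  bit 2 = 0: r = r^2 mod 47 = 43^2 = 16
  bit 3 = 0: r = r^2 mod 47 = 16^2 = 21
  -> s = B^a = 21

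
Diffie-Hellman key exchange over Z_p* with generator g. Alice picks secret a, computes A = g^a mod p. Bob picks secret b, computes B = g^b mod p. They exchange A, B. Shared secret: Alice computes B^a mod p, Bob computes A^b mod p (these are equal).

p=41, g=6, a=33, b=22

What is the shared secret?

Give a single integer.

A = 6^33 mod 41  (bits of 33 = 100001)
  bit 0 = 1: r = r^2 * 6 mod 41 = 1^2 * 6 = 1*6 = 6
  bit 1 = 0: r = r^2 mod 41 = 6^2 = 36
  bit 2 = 0: r = r^2 mod 41 = 36^2 = 25
  bit 3 = 0: r = r^2 mod 41 = 25^2 = 10
  bit 4 = 0: r = r^2 mod 41 = 10^2 = 18
  bit 5 = 1: r = r^2 * 6 mod 41 = 18^2 * 6 = 37*6 = 17
  -> A = 17
B = 6^22 mod 41  (bits of 22 = 10110)
  bit 0 = 1: r = r^2 * 6 mod 41 = 1^2 * 6 = 1*6 = 6
  bit 1 = 0: r = r^2 mod 41 = 6^2 = 36
  bit 2 = 1: r = r^2 * 6 mod 41 = 36^2 * 6 = 25*6 = 27
  bit 3 = 1: r = r^2 * 6 mod 41 = 27^2 * 6 = 32*6 = 28
  bit 4 = 0: r = r^2 mod 41 = 28^2 = 5
  -> B = 5
s = B^a = 5^33 mod 41  (bits of 33 = 100001)
  bit 0 = 1: r = r^2 * 5 mod 41 = 1^2 * 5 = 1*5 = 5
  bit 1 = 0: r = r^2 mod 41 = 5^2 = 25
  bit 2 = 0: r = r^2 mod 41 = 25^2 = 10
  bit 3 = 0: r = r^2 mod 41 = 10^2 = 18
  bit 4 = 0: r = r^2 mod 41 = 18^2 = 37
  bit 5 = 1: r = r^2 * 5 mod 41 = 37^2 * 5 = 16*5 = 39
  -> s = B^a = 39

Answer: 39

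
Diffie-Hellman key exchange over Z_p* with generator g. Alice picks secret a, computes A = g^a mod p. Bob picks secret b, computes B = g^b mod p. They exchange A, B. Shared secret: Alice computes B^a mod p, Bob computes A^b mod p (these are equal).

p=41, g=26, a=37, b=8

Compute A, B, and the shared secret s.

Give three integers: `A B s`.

A = 26^37 mod 41  (bits of 37 = 100101)
  bit 0 = 1: r = r^2 * 26 mod 41 = 1^2 * 26 = 1*26 = 26
  bit 1 = 0: r = r^2 mod 41 = 26^2 = 20
  bit 2 = 0: r = r^2 mod 41 = 20^2 = 31
  bit 3 = 1: r = r^2 * 26 mod 41 = 31^2 * 26 = 18*26 = 17
  bit 4 = 0: r = r^2 mod 41 = 17^2 = 2
  bit 5 = 1: r = r^2 * 26 mod 41 = 2^2 * 26 = 4*26 = 22
  -> A = 22
B = 26^8 mod 41  (bits of 8 = 1000)
  bit 0 = 1: r = r^2 * 26 mod 41 = 1^2 * 26 = 1*26 = 26
  bit 1 = 0: r = r^2 mod 41 = 26^2 = 20
  bit 2 = 0: r = r^2 mod 41 = 20^2 = 31
  bit 3 = 0: r = r^2 mod 41 = 31^2 = 18
  -> B = 18
s = B^a = 18^37 mod 41  (bits of 37 = 100101)
  bit 0 = 1: r = r^2 * 18 mod 41 = 1^2 * 18 = 1*18 = 18
  bit 1 = 0: r = r^2 mod 41 = 18^2 = 37
  bit 2 = 0: r = r^2 mod 41 = 37^2 = 16
  bit 3 = 1: r = r^2 * 18 mod 41 = 16^2 * 18 = 10*18 = 16
  bit 4 = 0: r = r^2 mod 41 = 16^2 = 10
  bit 5 = 1: r = r^2 * 18 mod 41 = 10^2 * 18 = 18*18 = 37
  -> s = B^a = 37

Answer: 22 18 37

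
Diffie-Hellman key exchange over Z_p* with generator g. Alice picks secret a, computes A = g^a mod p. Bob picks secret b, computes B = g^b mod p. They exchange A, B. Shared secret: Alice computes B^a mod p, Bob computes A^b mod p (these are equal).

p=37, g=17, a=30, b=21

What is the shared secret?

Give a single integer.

A = 17^30 mod 37  (bits of 30 = 11110)
  bit 0 = 1: r = r^2 * 17 mod 37 = 1^2 * 17 = 1*17 = 17
  bit 1 = 1: r = r^2 * 17 mod 37 = 17^2 * 17 = 30*17 = 29
  bit 2 = 1: r = r^2 * 17 mod 37 = 29^2 * 17 = 27*17 = 15
  bit 3 = 1: r = r^2 * 17 mod 37 = 15^2 * 17 = 3*17 = 14
  bit 4 = 0: r = r^2 mod 37 = 14^2 = 11
  -> A = 11
B = 17^21 mod 37  (bits of 21 = 10101)
  bit 0 = 1: r = r^2 * 17 mod 37 = 1^2 * 17 = 1*17 = 17
  bit 1 = 0: r = r^2 mod 37 = 17^2 = 30
  bit 2 = 1: r = r^2 * 17 mod 37 = 30^2 * 17 = 12*17 = 19
  bit 3 = 0: r = r^2 mod 37 = 19^2 = 28
  bit 4 = 1: r = r^2 * 17 mod 37 = 28^2 * 17 = 7*17 = 8
  -> B = 8
s = B^a = 8^30 mod 37  (bits of 30 = 11110)
  bit 0 = 1: r = r^2 * 8 mod 37 = 1^2 * 8 = 1*8 = 8
  bit 1 = 1: r = r^2 * 8 mod 37 = 8^2 * 8 = 27*8 = 31
  bit 2 = 1: r = r^2 * 8 mod 37 = 31^2 * 8 = 36*8 = 29
  bit 3 = 1: r = r^2 * 8 mod 37 = 29^2 * 8 = 27*8 = 31
  bit 4 = 0: r = r^2 mod 37 = 31^2 = 36
  -> s = B^a = 36

Answer: 36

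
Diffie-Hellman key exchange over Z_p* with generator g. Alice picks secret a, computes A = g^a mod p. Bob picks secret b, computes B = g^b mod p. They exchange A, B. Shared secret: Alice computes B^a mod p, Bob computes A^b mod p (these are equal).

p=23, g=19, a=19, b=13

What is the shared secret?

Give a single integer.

A = 19^19 mod 23  (bits of 19 = 10011)
  bit 0 = 1: r = r^2 * 19 mod 23 = 1^2 * 19 = 1*19 = 19
  bit 1 = 0: r = r^2 mod 23 = 19^2 = 16
  bit 2 = 0: r = r^2 mod 23 = 16^2 = 3
  bit 3 = 1: r = r^2 * 19 mod 23 = 3^2 * 19 = 9*19 = 10
  bit 4 = 1: r = r^2 * 19 mod 23 = 10^2 * 19 = 8*19 = 14
  -> A = 14
B = 19^13 mod 23  (bits of 13 = 1101)
  bit 0 = 1: r = r^2 * 19 mod 23 = 1^2 * 19 = 1*19 = 19
  bit 1 = 1: r = r^2 * 19 mod 23 = 19^2 * 19 = 16*19 = 5
  bit 2 = 0: r = r^2 mod 23 = 5^2 = 2
  bit 3 = 1: r = r^2 * 19 mod 23 = 2^2 * 19 = 4*19 = 7
  -> B = 7
s = B^a = 7^19 mod 23  (bits of 19 = 10011)
  bit 0 = 1: r = r^2 * 7 mod 23 = 1^2 * 7 = 1*7 = 7
  bit 1 = 0: r = r^2 mod 23 = 7^2 = 3
  bit 2 = 0: r = r^2 mod 23 = 3^2 = 9
  bit 3 = 1: r = r^2 * 7 mod 23 = 9^2 * 7 = 12*7 = 15
  bit 4 = 1: r = r^2 * 7 mod 23 = 15^2 * 7 = 18*7 = 11
  -> s = B^a = 11

Answer: 11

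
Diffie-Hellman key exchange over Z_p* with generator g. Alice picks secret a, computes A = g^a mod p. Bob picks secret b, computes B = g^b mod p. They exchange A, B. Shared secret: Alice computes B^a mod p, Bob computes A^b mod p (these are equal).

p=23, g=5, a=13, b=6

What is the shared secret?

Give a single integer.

Answer: 18

Derivation:
A = 5^13 mod 23  (bits of 13 = 1101)
  bit 0 = 1: r = r^2 * 5 mod 23 = 1^2 * 5 = 1*5 = 5
  bit 1 = 1: r = r^2 * 5 mod 23 = 5^2 * 5 = 2*5 = 10
  bit 2 = 0: r = r^2 mod 23 = 10^2 = 8
  bit 3 = 1: r = r^2 * 5 mod 23 = 8^2 * 5 = 18*5 = 21
  -> A = 21
B = 5^6 mod 23  (bits of 6 = 110)
  bit 0 = 1: r = r^2 * 5 mod 23 = 1^2 * 5 = 1*5 = 5
  bit 1 = 1: r = r^2 * 5 mod 23 = 5^2 * 5 = 2*5 = 10
  bit 2 = 0: r = r^2 mod 23 = 10^2 = 8
  -> B = 8
s = B^a = 8^13 mod 23  (bits of 13 = 1101)
  bit 0 = 1: r = r^2 * 8 mod 23 = 1^2 * 8 = 1*8 = 8
  bit 1 = 1: r = r^2 * 8 mod 23 = 8^2 * 8 = 18*8 = 6
  bit 2 = 0: r = r^2 mod 23 = 6^2 = 13
  bit 3 = 1: r = r^2 * 8 mod 23 = 13^2 * 8 = 8*8 = 18
  -> s = B^a = 18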